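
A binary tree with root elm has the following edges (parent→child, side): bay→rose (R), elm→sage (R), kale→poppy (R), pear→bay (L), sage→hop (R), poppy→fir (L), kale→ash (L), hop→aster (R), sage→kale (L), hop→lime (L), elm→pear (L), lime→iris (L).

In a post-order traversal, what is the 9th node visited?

Post-order visits the left subtree, then the right subtree, then the node.
At elm: go left to pear.
  At pear: go left to bay.
    At bay: no left child.
    At bay: go right to rose.
      rose is a leaf — visit rose.
    Visit bay.
  At pear: no right child.
  Visit pear.
At elm: go right to sage.
  At sage: go left to kale.
    At kale: go left to ash.
      ash is a leaf — visit ash.
    At kale: go right to poppy.
      At poppy: go left to fir.
        fir is a leaf — visit fir.
      At poppy: no right child.
      Visit poppy.
    Visit kale.
  At sage: go right to hop.
    At hop: go left to lime.
      At lime: go left to iris.
        iris is a leaf — visit iris.
      At lime: no right child.
      Visit lime.
    At hop: go right to aster.
      aster is a leaf — visit aster.
    Visit hop.
  Visit sage.
Visit elm.
Full post-order sequence: rose, bay, pear, ash, fir, poppy, kale, iris, lime, aster, hop, sage, elm.

lime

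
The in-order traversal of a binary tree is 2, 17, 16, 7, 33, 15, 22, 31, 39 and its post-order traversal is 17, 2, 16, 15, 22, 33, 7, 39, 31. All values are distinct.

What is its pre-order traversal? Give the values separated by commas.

31, 7, 16, 2, 17, 33, 22, 15, 39

The last element of post-order is the root; it splits in-order into left and right subtrees.
Root 31: left subtree has 7 nodes {2, 17, 16, 7, 33, 15, 22}, right has 1 {39}.
  Root 7: left subtree has 3 nodes {2, 17, 16}, right has 3 {33, 15, 22}.
    Root 16: left subtree has 2 nodes {2, 17}, right has 0 { }.
      Root 2: left subtree has 0 nodes { }, right has 1 {17}.
    Root 33: left subtree has 0 nodes { }, right has 2 {15, 22}.
      Root 22: left subtree has 1 node {15}, right has 0 { }.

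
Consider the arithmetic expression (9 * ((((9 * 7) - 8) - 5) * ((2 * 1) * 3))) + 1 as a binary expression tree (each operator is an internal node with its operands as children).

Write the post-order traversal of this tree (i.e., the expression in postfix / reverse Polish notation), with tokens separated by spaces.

9 9 7 * 8 - 5 - 2 1 * 3 * * * 1 +

Post-order on an expression tree gives postfix notation: for each operator, emit left operand, right operand, then the operator.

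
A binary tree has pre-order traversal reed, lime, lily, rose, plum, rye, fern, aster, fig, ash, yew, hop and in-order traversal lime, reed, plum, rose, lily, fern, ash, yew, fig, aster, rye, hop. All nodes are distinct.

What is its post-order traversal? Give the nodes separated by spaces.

lime plum rose yew ash fig aster fern hop rye lily reed

The first element of pre-order is the root; it splits in-order into left and right subtrees.
Root reed: left subtree has 1 node {lime}, right has 10 {plum, rose, lily, fern, ash, yew, fig, aster, rye, hop}.
  Root lily: left subtree has 2 nodes {plum, rose}, right has 7 {fern, ash, yew, fig, aster, rye, hop}.
    Root rose: left subtree has 1 node {plum}, right has 0 { }.
    Root rye: left subtree has 5 nodes {fern, ash, yew, fig, aster}, right has 1 {hop}.
      Root fern: left subtree has 0 nodes { }, right has 4 {ash, yew, fig, aster}.
        Root aster: left subtree has 3 nodes {ash, yew, fig}, right has 0 { }.
          Root fig: left subtree has 2 nodes {ash, yew}, right has 0 { }.
            Root ash: left subtree has 0 nodes { }, right has 1 {yew}.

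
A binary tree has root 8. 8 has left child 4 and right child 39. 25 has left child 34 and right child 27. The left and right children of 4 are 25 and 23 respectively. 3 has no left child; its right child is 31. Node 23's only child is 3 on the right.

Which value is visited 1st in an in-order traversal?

34

In-order visits the left subtree, then the node, then the right subtree.
At 8: go left to 4.
  At 4: go left to 25.
    At 25: go left to 34.
      34 is a leaf — visit 34.
    Visit 25.
    At 25: go right to 27.
      27 is a leaf — visit 27.
  Visit 4.
  At 4: go right to 23.
    At 23: no left child.
    Visit 23.
    At 23: go right to 3.
      At 3: no left child.
      Visit 3.
      At 3: go right to 31.
        31 is a leaf — visit 31.
Visit 8.
At 8: go right to 39.
  39 is a leaf — visit 39.
Full in-order sequence: 34, 25, 27, 4, 23, 3, 31, 8, 39.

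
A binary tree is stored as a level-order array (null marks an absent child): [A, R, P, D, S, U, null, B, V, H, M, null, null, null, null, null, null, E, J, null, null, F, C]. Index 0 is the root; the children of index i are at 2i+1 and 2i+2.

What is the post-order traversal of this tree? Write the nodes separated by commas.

Post-order visits the left subtree, then the right subtree, then the node.
At A: go left to R.
  At R: go left to D.
    At D: go left to B.
      B is a leaf — visit B.
    At D: go right to V.
      At V: go left to E.
        E is a leaf — visit E.
      At V: go right to J.
        J is a leaf — visit J.
      Visit V.
    Visit D.
  At R: go right to S.
    At S: go left to H.
      H is a leaf — visit H.
    At S: go right to M.
      At M: go left to F.
        F is a leaf — visit F.
      At M: go right to C.
        C is a leaf — visit C.
      Visit M.
    Visit S.
  Visit R.
At A: go right to P.
  At P: go left to U.
    U is a leaf — visit U.
  At P: no right child.
  Visit P.
Visit A.

B, E, J, V, D, H, F, C, M, S, R, U, P, A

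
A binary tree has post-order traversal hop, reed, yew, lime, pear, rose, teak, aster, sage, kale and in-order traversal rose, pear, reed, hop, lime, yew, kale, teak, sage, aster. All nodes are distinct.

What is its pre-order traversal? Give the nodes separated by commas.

kale, rose, pear, lime, reed, hop, yew, sage, teak, aster

The last element of post-order is the root; it splits in-order into left and right subtrees.
Root kale: left subtree has 6 nodes {rose, pear, reed, hop, lime, yew}, right has 3 {teak, sage, aster}.
  Root rose: left subtree has 0 nodes { }, right has 5 {pear, reed, hop, lime, yew}.
    Root pear: left subtree has 0 nodes { }, right has 4 {reed, hop, lime, yew}.
      Root lime: left subtree has 2 nodes {reed, hop}, right has 1 {yew}.
        Root reed: left subtree has 0 nodes { }, right has 1 {hop}.
  Root sage: left subtree has 1 node {teak}, right has 1 {aster}.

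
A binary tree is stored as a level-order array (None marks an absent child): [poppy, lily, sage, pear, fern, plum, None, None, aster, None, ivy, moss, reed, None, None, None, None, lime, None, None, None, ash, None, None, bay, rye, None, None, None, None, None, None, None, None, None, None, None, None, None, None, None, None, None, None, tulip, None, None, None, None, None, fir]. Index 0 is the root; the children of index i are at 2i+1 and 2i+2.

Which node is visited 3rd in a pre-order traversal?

pear

Pre-order visits the node, then its left subtree, then its right subtree.
Visit poppy.
At poppy: go left to lily.
  Visit lily.
  At lily: go left to pear.
    Visit pear.
    At pear: no left child.
    At pear: go right to aster.
      Visit aster.
      At aster: go left to lime.
        lime is a leaf — visit lime.
      At aster: no right child.
  At lily: go right to fern.
    Visit fern.
    At fern: no left child.
    At fern: go right to ivy.
      Visit ivy.
      At ivy: go left to ash.
        Visit ash.
        At ash: no left child.
        At ash: go right to tulip.
          tulip is a leaf — visit tulip.
      At ivy: no right child.
At poppy: go right to sage.
  Visit sage.
  At sage: go left to plum.
    Visit plum.
    At plum: go left to moss.
      Visit moss.
      At moss: no left child.
      At moss: go right to bay.
        Visit bay.
        At bay: no left child.
        At bay: go right to fir.
          fir is a leaf — visit fir.
    At plum: go right to reed.
      Visit reed.
      At reed: go left to rye.
        rye is a leaf — visit rye.
      At reed: no right child.
  At sage: no right child.
Full pre-order sequence: poppy, lily, pear, aster, lime, fern, ivy, ash, tulip, sage, plum, moss, bay, fir, reed, rye.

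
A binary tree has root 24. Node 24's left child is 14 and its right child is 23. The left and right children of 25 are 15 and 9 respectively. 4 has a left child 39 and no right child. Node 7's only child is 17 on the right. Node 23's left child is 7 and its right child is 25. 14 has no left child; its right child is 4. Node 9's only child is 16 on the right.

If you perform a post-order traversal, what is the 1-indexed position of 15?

Post-order visits the left subtree, then the right subtree, then the node.
At 24: go left to 14.
  At 14: no left child.
  At 14: go right to 4.
    At 4: go left to 39.
      39 is a leaf — visit 39.
    At 4: no right child.
    Visit 4.
  Visit 14.
At 24: go right to 23.
  At 23: go left to 7.
    At 7: no left child.
    At 7: go right to 17.
      17 is a leaf — visit 17.
    Visit 7.
  At 23: go right to 25.
    At 25: go left to 15.
      15 is a leaf — visit 15.
    At 25: go right to 9.
      At 9: no left child.
      At 9: go right to 16.
        16 is a leaf — visit 16.
      Visit 9.
    Visit 25.
  Visit 23.
Visit 24.
Full post-order sequence: 39, 4, 14, 17, 7, 15, 16, 9, 25, 23, 24.

6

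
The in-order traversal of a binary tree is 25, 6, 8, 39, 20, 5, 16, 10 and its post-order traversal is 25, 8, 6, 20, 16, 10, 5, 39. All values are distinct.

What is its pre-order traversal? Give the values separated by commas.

The last element of post-order is the root; it splits in-order into left and right subtrees.
Root 39: left subtree has 3 nodes {25, 6, 8}, right has 4 {20, 5, 16, 10}.
  Root 6: left subtree has 1 node {25}, right has 1 {8}.
  Root 5: left subtree has 1 node {20}, right has 2 {16, 10}.
    Root 10: left subtree has 1 node {16}, right has 0 { }.

39, 6, 25, 8, 5, 20, 10, 16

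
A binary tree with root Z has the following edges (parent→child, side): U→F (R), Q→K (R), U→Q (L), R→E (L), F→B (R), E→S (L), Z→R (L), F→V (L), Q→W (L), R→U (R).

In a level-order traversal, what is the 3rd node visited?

E

Level-order visits nodes level by level from the root, left to right within each level.
Level 0: Z
Level 1: R
Level 2: E, U
Level 3: S, Q, F
Level 4: W, K, V, B
Full level-order sequence: Z, R, E, U, S, Q, F, W, K, V, B.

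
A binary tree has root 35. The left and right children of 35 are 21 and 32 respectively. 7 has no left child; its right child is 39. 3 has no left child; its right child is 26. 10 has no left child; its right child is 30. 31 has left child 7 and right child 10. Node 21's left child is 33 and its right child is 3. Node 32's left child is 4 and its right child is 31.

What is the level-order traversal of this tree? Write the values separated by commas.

Level-order visits nodes level by level from the root, left to right within each level.
Level 0: 35
Level 1: 21, 32
Level 2: 33, 3, 4, 31
Level 3: 26, 7, 10
Level 4: 39, 30

35, 21, 32, 33, 3, 4, 31, 26, 7, 10, 39, 30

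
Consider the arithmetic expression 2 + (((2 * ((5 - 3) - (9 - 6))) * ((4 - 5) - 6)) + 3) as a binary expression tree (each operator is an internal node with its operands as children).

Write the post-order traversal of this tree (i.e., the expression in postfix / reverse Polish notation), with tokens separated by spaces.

Post-order on an expression tree gives postfix notation: for each operator, emit left operand, right operand, then the operator.

2 2 5 3 - 9 6 - - * 4 5 - 6 - * 3 + +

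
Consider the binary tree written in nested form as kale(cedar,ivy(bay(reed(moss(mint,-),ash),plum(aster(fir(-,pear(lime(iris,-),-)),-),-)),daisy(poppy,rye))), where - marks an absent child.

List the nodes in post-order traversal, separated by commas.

cedar, mint, moss, ash, reed, iris, lime, pear, fir, aster, plum, bay, poppy, rye, daisy, ivy, kale

Post-order visits the left subtree, then the right subtree, then the node.
At kale: go left to cedar.
  cedar is a leaf — visit cedar.
At kale: go right to ivy.
  At ivy: go left to bay.
    At bay: go left to reed.
      At reed: go left to moss.
        At moss: go left to mint.
          mint is a leaf — visit mint.
        At moss: no right child.
        Visit moss.
      At reed: go right to ash.
        ash is a leaf — visit ash.
      Visit reed.
    At bay: go right to plum.
      At plum: go left to aster.
        At aster: go left to fir.
          At fir: no left child.
          At fir: go right to pear.
            At pear: go left to lime.
              At lime: go left to iris.
                iris is a leaf — visit iris.
              At lime: no right child.
              Visit lime.
            At pear: no right child.
            Visit pear.
          Visit fir.
        At aster: no right child.
        Visit aster.
      At plum: no right child.
      Visit plum.
    Visit bay.
  At ivy: go right to daisy.
    At daisy: go left to poppy.
      poppy is a leaf — visit poppy.
    At daisy: go right to rye.
      rye is a leaf — visit rye.
    Visit daisy.
  Visit ivy.
Visit kale.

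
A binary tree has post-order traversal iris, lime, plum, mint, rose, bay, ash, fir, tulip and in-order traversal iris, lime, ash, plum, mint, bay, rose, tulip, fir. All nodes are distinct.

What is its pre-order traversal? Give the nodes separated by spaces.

tulip ash lime iris bay mint plum rose fir

The last element of post-order is the root; it splits in-order into left and right subtrees.
Root tulip: left subtree has 7 nodes {iris, lime, ash, plum, mint, bay, rose}, right has 1 {fir}.
  Root ash: left subtree has 2 nodes {iris, lime}, right has 4 {plum, mint, bay, rose}.
    Root lime: left subtree has 1 node {iris}, right has 0 { }.
    Root bay: left subtree has 2 nodes {plum, mint}, right has 1 {rose}.
      Root mint: left subtree has 1 node {plum}, right has 0 { }.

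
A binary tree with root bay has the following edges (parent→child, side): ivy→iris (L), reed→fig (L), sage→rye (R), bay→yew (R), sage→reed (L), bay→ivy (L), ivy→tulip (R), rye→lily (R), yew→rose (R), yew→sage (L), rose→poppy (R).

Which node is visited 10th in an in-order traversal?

In-order visits the left subtree, then the node, then the right subtree.
At bay: go left to ivy.
  At ivy: go left to iris.
    iris is a leaf — visit iris.
  Visit ivy.
  At ivy: go right to tulip.
    tulip is a leaf — visit tulip.
Visit bay.
At bay: go right to yew.
  At yew: go left to sage.
    At sage: go left to reed.
      At reed: go left to fig.
        fig is a leaf — visit fig.
      Visit reed.
      At reed: no right child.
    Visit sage.
    At sage: go right to rye.
      At rye: no left child.
      Visit rye.
      At rye: go right to lily.
        lily is a leaf — visit lily.
  Visit yew.
  At yew: go right to rose.
    At rose: no left child.
    Visit rose.
    At rose: go right to poppy.
      poppy is a leaf — visit poppy.
Full in-order sequence: iris, ivy, tulip, bay, fig, reed, sage, rye, lily, yew, rose, poppy.

yew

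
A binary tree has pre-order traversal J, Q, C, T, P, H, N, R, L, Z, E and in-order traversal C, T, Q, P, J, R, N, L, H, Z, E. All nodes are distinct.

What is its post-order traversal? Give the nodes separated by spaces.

T C P Q R L N E Z H J

The first element of pre-order is the root; it splits in-order into left and right subtrees.
Root J: left subtree has 4 nodes {C, T, Q, P}, right has 6 {R, N, L, H, Z, E}.
  Root Q: left subtree has 2 nodes {C, T}, right has 1 {P}.
    Root C: left subtree has 0 nodes { }, right has 1 {T}.
  Root H: left subtree has 3 nodes {R, N, L}, right has 2 {Z, E}.
    Root N: left subtree has 1 node {R}, right has 1 {L}.
    Root Z: left subtree has 0 nodes { }, right has 1 {E}.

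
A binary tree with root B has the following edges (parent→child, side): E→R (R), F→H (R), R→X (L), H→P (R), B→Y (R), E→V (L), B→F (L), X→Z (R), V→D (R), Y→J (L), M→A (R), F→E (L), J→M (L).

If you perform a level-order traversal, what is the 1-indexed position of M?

10

Level-order visits nodes level by level from the root, left to right within each level.
Level 0: B
Level 1: F, Y
Level 2: E, H, J
Level 3: V, R, P, M
Level 4: D, X, A
Level 5: Z
Full level-order sequence: B, F, Y, E, H, J, V, R, P, M, D, X, A, Z.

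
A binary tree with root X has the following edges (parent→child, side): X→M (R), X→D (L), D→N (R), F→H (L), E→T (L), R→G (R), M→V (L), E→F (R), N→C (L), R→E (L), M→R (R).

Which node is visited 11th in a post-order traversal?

Post-order visits the left subtree, then the right subtree, then the node.
At X: go left to D.
  At D: no left child.
  At D: go right to N.
    At N: go left to C.
      C is a leaf — visit C.
    At N: no right child.
    Visit N.
  Visit D.
At X: go right to M.
  At M: go left to V.
    V is a leaf — visit V.
  At M: go right to R.
    At R: go left to E.
      At E: go left to T.
        T is a leaf — visit T.
      At E: go right to F.
        At F: go left to H.
          H is a leaf — visit H.
        At F: no right child.
        Visit F.
      Visit E.
    At R: go right to G.
      G is a leaf — visit G.
    Visit R.
  Visit M.
Visit X.
Full post-order sequence: C, N, D, V, T, H, F, E, G, R, M, X.

M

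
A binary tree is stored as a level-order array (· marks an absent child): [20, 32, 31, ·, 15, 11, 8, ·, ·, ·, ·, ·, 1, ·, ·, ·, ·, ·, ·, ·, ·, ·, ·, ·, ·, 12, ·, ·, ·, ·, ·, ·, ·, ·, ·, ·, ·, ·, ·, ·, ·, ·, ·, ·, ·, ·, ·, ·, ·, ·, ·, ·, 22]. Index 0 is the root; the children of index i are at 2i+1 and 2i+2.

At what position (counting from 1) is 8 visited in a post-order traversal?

Post-order visits the left subtree, then the right subtree, then the node.
At 20: go left to 32.
  At 32: no left child.
  At 32: go right to 15.
    15 is a leaf — visit 15.
  Visit 32.
At 20: go right to 31.
  At 31: go left to 11.
    At 11: no left child.
    At 11: go right to 1.
      At 1: go left to 12.
        At 12: no left child.
        At 12: go right to 22.
          22 is a leaf — visit 22.
        Visit 12.
      At 1: no right child.
      Visit 1.
    Visit 11.
  At 31: go right to 8.
    8 is a leaf — visit 8.
  Visit 31.
Visit 20.
Full post-order sequence: 15, 32, 22, 12, 1, 11, 8, 31, 20.

7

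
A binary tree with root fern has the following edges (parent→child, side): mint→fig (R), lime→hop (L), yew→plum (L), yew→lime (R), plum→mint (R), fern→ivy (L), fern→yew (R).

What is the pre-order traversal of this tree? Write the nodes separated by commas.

fern, ivy, yew, plum, mint, fig, lime, hop

Pre-order visits the node, then its left subtree, then its right subtree.
Visit fern.
At fern: go left to ivy.
  ivy is a leaf — visit ivy.
At fern: go right to yew.
  Visit yew.
  At yew: go left to plum.
    Visit plum.
    At plum: no left child.
    At plum: go right to mint.
      Visit mint.
      At mint: no left child.
      At mint: go right to fig.
        fig is a leaf — visit fig.
  At yew: go right to lime.
    Visit lime.
    At lime: go left to hop.
      hop is a leaf — visit hop.
    At lime: no right child.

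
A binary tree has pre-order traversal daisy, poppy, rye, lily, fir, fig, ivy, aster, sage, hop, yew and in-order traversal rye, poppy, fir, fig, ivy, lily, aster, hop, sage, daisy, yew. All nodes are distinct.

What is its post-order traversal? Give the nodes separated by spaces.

The first element of pre-order is the root; it splits in-order into left and right subtrees.
Root daisy: left subtree has 9 nodes {rye, poppy, fir, fig, ivy, lily, aster, hop, sage}, right has 1 {yew}.
  Root poppy: left subtree has 1 node {rye}, right has 7 {fir, fig, ivy, lily, aster, hop, sage}.
    Root lily: left subtree has 3 nodes {fir, fig, ivy}, right has 3 {aster, hop, sage}.
      Root fir: left subtree has 0 nodes { }, right has 2 {fig, ivy}.
        Root fig: left subtree has 0 nodes { }, right has 1 {ivy}.
      Root aster: left subtree has 0 nodes { }, right has 2 {hop, sage}.
        Root sage: left subtree has 1 node {hop}, right has 0 { }.

rye ivy fig fir hop sage aster lily poppy yew daisy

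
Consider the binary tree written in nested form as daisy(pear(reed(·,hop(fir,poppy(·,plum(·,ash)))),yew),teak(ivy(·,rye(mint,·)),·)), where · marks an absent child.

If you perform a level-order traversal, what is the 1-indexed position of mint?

11

Level-order visits nodes level by level from the root, left to right within each level.
Level 0: daisy
Level 1: pear, teak
Level 2: reed, yew, ivy
Level 3: hop, rye
Level 4: fir, poppy, mint
Level 5: plum
Level 6: ash
Full level-order sequence: daisy, pear, teak, reed, yew, ivy, hop, rye, fir, poppy, mint, plum, ash.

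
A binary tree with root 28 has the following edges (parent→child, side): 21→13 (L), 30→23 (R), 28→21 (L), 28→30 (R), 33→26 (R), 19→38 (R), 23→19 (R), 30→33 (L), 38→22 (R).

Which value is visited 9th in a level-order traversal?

Level-order visits nodes level by level from the root, left to right within each level.
Level 0: 28
Level 1: 21, 30
Level 2: 13, 33, 23
Level 3: 26, 19
Level 4: 38
Level 5: 22
Full level-order sequence: 28, 21, 30, 13, 33, 23, 26, 19, 38, 22.

38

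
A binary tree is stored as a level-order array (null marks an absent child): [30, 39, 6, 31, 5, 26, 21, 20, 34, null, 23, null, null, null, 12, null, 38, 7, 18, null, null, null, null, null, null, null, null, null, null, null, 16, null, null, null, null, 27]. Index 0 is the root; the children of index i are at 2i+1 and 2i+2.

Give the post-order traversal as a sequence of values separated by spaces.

Post-order visits the left subtree, then the right subtree, then the node.
At 30: go left to 39.
  At 39: go left to 31.
    At 31: go left to 20.
      At 20: no left child.
      At 20: go right to 38.
        38 is a leaf — visit 38.
      Visit 20.
    At 31: go right to 34.
      At 34: go left to 7.
        At 7: go left to 27.
          27 is a leaf — visit 27.
        At 7: no right child.
        Visit 7.
      At 34: go right to 18.
        18 is a leaf — visit 18.
      Visit 34.
    Visit 31.
  At 39: go right to 5.
    At 5: no left child.
    At 5: go right to 23.
      23 is a leaf — visit 23.
    Visit 5.
  Visit 39.
At 30: go right to 6.
  At 6: go left to 26.
    26 is a leaf — visit 26.
  At 6: go right to 21.
    At 21: no left child.
    At 21: go right to 12.
      At 12: no left child.
      At 12: go right to 16.
        16 is a leaf — visit 16.
      Visit 12.
    Visit 21.
  Visit 6.
Visit 30.

38 20 27 7 18 34 31 23 5 39 26 16 12 21 6 30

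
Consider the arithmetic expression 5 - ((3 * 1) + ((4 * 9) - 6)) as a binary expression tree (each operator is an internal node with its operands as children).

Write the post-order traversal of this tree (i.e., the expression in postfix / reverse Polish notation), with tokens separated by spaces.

5 3 1 * 4 9 * 6 - + -

Post-order on an expression tree gives postfix notation: for each operator, emit left operand, right operand, then the operator.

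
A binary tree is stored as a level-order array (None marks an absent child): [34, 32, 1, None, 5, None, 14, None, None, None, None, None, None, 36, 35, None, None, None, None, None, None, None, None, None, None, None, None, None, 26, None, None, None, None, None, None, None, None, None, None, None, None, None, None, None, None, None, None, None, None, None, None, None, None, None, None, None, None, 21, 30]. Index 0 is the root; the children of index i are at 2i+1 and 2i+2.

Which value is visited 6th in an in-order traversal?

21

In-order visits the left subtree, then the node, then the right subtree.
At 34: go left to 32.
  At 32: no left child.
  Visit 32.
  At 32: go right to 5.
    5 is a leaf — visit 5.
Visit 34.
At 34: go right to 1.
  At 1: no left child.
  Visit 1.
  At 1: go right to 14.
    At 14: go left to 36.
      At 36: no left child.
      Visit 36.
      At 36: go right to 26.
        At 26: go left to 21.
          21 is a leaf — visit 21.
        Visit 26.
        At 26: go right to 30.
          30 is a leaf — visit 30.
    Visit 14.
    At 14: go right to 35.
      35 is a leaf — visit 35.
Full in-order sequence: 32, 5, 34, 1, 36, 21, 26, 30, 14, 35.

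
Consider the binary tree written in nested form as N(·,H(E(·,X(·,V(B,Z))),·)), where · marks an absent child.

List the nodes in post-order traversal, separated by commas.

B, Z, V, X, E, H, N

Post-order visits the left subtree, then the right subtree, then the node.
At N: no left child.
At N: go right to H.
  At H: go left to E.
    At E: no left child.
    At E: go right to X.
      At X: no left child.
      At X: go right to V.
        At V: go left to B.
          B is a leaf — visit B.
        At V: go right to Z.
          Z is a leaf — visit Z.
        Visit V.
      Visit X.
    Visit E.
  At H: no right child.
  Visit H.
Visit N.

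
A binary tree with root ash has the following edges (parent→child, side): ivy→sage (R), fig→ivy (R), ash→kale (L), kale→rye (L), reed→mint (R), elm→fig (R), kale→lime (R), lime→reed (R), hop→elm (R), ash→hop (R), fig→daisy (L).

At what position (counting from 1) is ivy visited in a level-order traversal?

11

Level-order visits nodes level by level from the root, left to right within each level.
Level 0: ash
Level 1: kale, hop
Level 2: rye, lime, elm
Level 3: reed, fig
Level 4: mint, daisy, ivy
Level 5: sage
Full level-order sequence: ash, kale, hop, rye, lime, elm, reed, fig, mint, daisy, ivy, sage.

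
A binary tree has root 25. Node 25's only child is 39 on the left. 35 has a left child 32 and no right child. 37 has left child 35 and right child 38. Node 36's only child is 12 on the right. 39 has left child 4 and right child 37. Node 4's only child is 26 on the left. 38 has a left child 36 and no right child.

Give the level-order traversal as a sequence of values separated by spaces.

25 39 4 37 26 35 38 32 36 12

Level-order visits nodes level by level from the root, left to right within each level.
Level 0: 25
Level 1: 39
Level 2: 4, 37
Level 3: 26, 35, 38
Level 4: 32, 36
Level 5: 12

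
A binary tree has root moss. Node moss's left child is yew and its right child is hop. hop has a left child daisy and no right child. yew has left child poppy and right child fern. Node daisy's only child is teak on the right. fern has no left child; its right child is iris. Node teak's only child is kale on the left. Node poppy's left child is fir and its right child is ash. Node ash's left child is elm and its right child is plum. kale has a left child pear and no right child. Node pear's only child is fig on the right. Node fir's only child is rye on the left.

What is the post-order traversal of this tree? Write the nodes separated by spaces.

rye fir elm plum ash poppy iris fern yew fig pear kale teak daisy hop moss

Post-order visits the left subtree, then the right subtree, then the node.
At moss: go left to yew.
  At yew: go left to poppy.
    At poppy: go left to fir.
      At fir: go left to rye.
        rye is a leaf — visit rye.
      At fir: no right child.
      Visit fir.
    At poppy: go right to ash.
      At ash: go left to elm.
        elm is a leaf — visit elm.
      At ash: go right to plum.
        plum is a leaf — visit plum.
      Visit ash.
    Visit poppy.
  At yew: go right to fern.
    At fern: no left child.
    At fern: go right to iris.
      iris is a leaf — visit iris.
    Visit fern.
  Visit yew.
At moss: go right to hop.
  At hop: go left to daisy.
    At daisy: no left child.
    At daisy: go right to teak.
      At teak: go left to kale.
        At kale: go left to pear.
          At pear: no left child.
          At pear: go right to fig.
            fig is a leaf — visit fig.
          Visit pear.
        At kale: no right child.
        Visit kale.
      At teak: no right child.
      Visit teak.
    Visit daisy.
  At hop: no right child.
  Visit hop.
Visit moss.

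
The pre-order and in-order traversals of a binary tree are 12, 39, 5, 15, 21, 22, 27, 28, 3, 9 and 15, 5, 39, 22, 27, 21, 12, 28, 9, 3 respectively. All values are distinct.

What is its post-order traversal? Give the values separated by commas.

The first element of pre-order is the root; it splits in-order into left and right subtrees.
Root 12: left subtree has 6 nodes {15, 5, 39, 22, 27, 21}, right has 3 {28, 9, 3}.
  Root 39: left subtree has 2 nodes {15, 5}, right has 3 {22, 27, 21}.
    Root 5: left subtree has 1 node {15}, right has 0 { }.
    Root 21: left subtree has 2 nodes {22, 27}, right has 0 { }.
      Root 22: left subtree has 0 nodes { }, right has 1 {27}.
  Root 28: left subtree has 0 nodes { }, right has 2 {9, 3}.
    Root 3: left subtree has 1 node {9}, right has 0 { }.

15, 5, 27, 22, 21, 39, 9, 3, 28, 12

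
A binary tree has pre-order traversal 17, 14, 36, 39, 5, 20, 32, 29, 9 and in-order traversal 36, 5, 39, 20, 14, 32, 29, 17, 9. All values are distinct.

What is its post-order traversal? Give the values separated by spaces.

5 20 39 36 29 32 14 9 17

The first element of pre-order is the root; it splits in-order into left and right subtrees.
Root 17: left subtree has 7 nodes {36, 5, 39, 20, 14, 32, 29}, right has 1 {9}.
  Root 14: left subtree has 4 nodes {36, 5, 39, 20}, right has 2 {32, 29}.
    Root 36: left subtree has 0 nodes { }, right has 3 {5, 39, 20}.
      Root 39: left subtree has 1 node {5}, right has 1 {20}.
    Root 32: left subtree has 0 nodes { }, right has 1 {29}.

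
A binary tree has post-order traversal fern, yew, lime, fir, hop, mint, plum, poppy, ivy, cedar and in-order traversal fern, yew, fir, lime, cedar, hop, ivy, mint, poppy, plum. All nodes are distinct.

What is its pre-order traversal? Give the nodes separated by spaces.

The last element of post-order is the root; it splits in-order into left and right subtrees.
Root cedar: left subtree has 4 nodes {fern, yew, fir, lime}, right has 5 {hop, ivy, mint, poppy, plum}.
  Root fir: left subtree has 2 nodes {fern, yew}, right has 1 {lime}.
    Root yew: left subtree has 1 node {fern}, right has 0 { }.
  Root ivy: left subtree has 1 node {hop}, right has 3 {mint, poppy, plum}.
    Root poppy: left subtree has 1 node {mint}, right has 1 {plum}.

cedar fir yew fern lime ivy hop poppy mint plum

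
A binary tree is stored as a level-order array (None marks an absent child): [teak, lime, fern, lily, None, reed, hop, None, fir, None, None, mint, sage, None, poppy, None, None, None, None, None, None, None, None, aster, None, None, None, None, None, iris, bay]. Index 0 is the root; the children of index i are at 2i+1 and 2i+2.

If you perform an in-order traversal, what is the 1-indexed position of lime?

3

In-order visits the left subtree, then the node, then the right subtree.
At teak: go left to lime.
  At lime: go left to lily.
    At lily: no left child.
    Visit lily.
    At lily: go right to fir.
      fir is a leaf — visit fir.
  Visit lime.
  At lime: no right child.
Visit teak.
At teak: go right to fern.
  At fern: go left to reed.
    At reed: go left to mint.
      At mint: go left to aster.
        aster is a leaf — visit aster.
      Visit mint.
      At mint: no right child.
    Visit reed.
    At reed: go right to sage.
      sage is a leaf — visit sage.
  Visit fern.
  At fern: go right to hop.
    At hop: no left child.
    Visit hop.
    At hop: go right to poppy.
      At poppy: go left to iris.
        iris is a leaf — visit iris.
      Visit poppy.
      At poppy: go right to bay.
        bay is a leaf — visit bay.
Full in-order sequence: lily, fir, lime, teak, aster, mint, reed, sage, fern, hop, iris, poppy, bay.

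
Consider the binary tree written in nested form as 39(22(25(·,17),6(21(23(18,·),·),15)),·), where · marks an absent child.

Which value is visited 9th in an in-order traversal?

39

In-order visits the left subtree, then the node, then the right subtree.
At 39: go left to 22.
  At 22: go left to 25.
    At 25: no left child.
    Visit 25.
    At 25: go right to 17.
      17 is a leaf — visit 17.
  Visit 22.
  At 22: go right to 6.
    At 6: go left to 21.
      At 21: go left to 23.
        At 23: go left to 18.
          18 is a leaf — visit 18.
        Visit 23.
        At 23: no right child.
      Visit 21.
      At 21: no right child.
    Visit 6.
    At 6: go right to 15.
      15 is a leaf — visit 15.
Visit 39.
At 39: no right child.
Full in-order sequence: 25, 17, 22, 18, 23, 21, 6, 15, 39.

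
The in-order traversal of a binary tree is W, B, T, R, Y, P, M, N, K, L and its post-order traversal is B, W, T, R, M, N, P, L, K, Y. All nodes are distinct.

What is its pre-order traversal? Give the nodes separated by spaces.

The last element of post-order is the root; it splits in-order into left and right subtrees.
Root Y: left subtree has 4 nodes {W, B, T, R}, right has 5 {P, M, N, K, L}.
  Root R: left subtree has 3 nodes {W, B, T}, right has 0 { }.
    Root T: left subtree has 2 nodes {W, B}, right has 0 { }.
      Root W: left subtree has 0 nodes { }, right has 1 {B}.
  Root K: left subtree has 3 nodes {P, M, N}, right has 1 {L}.
    Root P: left subtree has 0 nodes { }, right has 2 {M, N}.
      Root N: left subtree has 1 node {M}, right has 0 { }.

Y R T W B K P N M L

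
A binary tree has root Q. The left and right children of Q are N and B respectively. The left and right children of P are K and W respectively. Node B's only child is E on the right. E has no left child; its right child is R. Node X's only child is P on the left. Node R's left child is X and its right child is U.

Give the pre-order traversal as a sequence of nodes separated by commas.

Pre-order visits the node, then its left subtree, then its right subtree.
Visit Q.
At Q: go left to N.
  N is a leaf — visit N.
At Q: go right to B.
  Visit B.
  At B: no left child.
  At B: go right to E.
    Visit E.
    At E: no left child.
    At E: go right to R.
      Visit R.
      At R: go left to X.
        Visit X.
        At X: go left to P.
          Visit P.
          At P: go left to K.
            K is a leaf — visit K.
          At P: go right to W.
            W is a leaf — visit W.
        At X: no right child.
      At R: go right to U.
        U is a leaf — visit U.

Q, N, B, E, R, X, P, K, W, U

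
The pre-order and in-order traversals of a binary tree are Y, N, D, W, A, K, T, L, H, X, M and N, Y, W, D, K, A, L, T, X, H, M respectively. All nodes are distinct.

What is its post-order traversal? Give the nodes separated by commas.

The first element of pre-order is the root; it splits in-order into left and right subtrees.
Root Y: left subtree has 1 node {N}, right has 9 {W, D, K, A, L, T, X, H, M}.
  Root D: left subtree has 1 node {W}, right has 7 {K, A, L, T, X, H, M}.
    Root A: left subtree has 1 node {K}, right has 5 {L, T, X, H, M}.
      Root T: left subtree has 1 node {L}, right has 3 {X, H, M}.
        Root H: left subtree has 1 node {X}, right has 1 {M}.

N, W, K, L, X, M, H, T, A, D, Y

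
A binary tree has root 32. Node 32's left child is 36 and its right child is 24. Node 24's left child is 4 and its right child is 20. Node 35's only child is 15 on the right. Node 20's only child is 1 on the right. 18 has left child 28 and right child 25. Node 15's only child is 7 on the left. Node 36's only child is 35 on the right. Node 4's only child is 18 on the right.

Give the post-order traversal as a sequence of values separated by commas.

Post-order visits the left subtree, then the right subtree, then the node.
At 32: go left to 36.
  At 36: no left child.
  At 36: go right to 35.
    At 35: no left child.
    At 35: go right to 15.
      At 15: go left to 7.
        7 is a leaf — visit 7.
      At 15: no right child.
      Visit 15.
    Visit 35.
  Visit 36.
At 32: go right to 24.
  At 24: go left to 4.
    At 4: no left child.
    At 4: go right to 18.
      At 18: go left to 28.
        28 is a leaf — visit 28.
      At 18: go right to 25.
        25 is a leaf — visit 25.
      Visit 18.
    Visit 4.
  At 24: go right to 20.
    At 20: no left child.
    At 20: go right to 1.
      1 is a leaf — visit 1.
    Visit 20.
  Visit 24.
Visit 32.

7, 15, 35, 36, 28, 25, 18, 4, 1, 20, 24, 32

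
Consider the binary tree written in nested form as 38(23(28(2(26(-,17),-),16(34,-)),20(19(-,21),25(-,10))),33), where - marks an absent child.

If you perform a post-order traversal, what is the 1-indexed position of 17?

Post-order visits the left subtree, then the right subtree, then the node.
At 38: go left to 23.
  At 23: go left to 28.
    At 28: go left to 2.
      At 2: go left to 26.
        At 26: no left child.
        At 26: go right to 17.
          17 is a leaf — visit 17.
        Visit 26.
      At 2: no right child.
      Visit 2.
    At 28: go right to 16.
      At 16: go left to 34.
        34 is a leaf — visit 34.
      At 16: no right child.
      Visit 16.
    Visit 28.
  At 23: go right to 20.
    At 20: go left to 19.
      At 19: no left child.
      At 19: go right to 21.
        21 is a leaf — visit 21.
      Visit 19.
    At 20: go right to 25.
      At 25: no left child.
      At 25: go right to 10.
        10 is a leaf — visit 10.
      Visit 25.
    Visit 20.
  Visit 23.
At 38: go right to 33.
  33 is a leaf — visit 33.
Visit 38.
Full post-order sequence: 17, 26, 2, 34, 16, 28, 21, 19, 10, 25, 20, 23, 33, 38.

1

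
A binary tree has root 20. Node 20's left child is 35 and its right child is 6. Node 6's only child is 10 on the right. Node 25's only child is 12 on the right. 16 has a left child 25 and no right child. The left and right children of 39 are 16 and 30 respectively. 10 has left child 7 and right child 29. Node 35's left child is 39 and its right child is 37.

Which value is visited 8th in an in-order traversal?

In-order visits the left subtree, then the node, then the right subtree.
At 20: go left to 35.
  At 35: go left to 39.
    At 39: go left to 16.
      At 16: go left to 25.
        At 25: no left child.
        Visit 25.
        At 25: go right to 12.
          12 is a leaf — visit 12.
      Visit 16.
      At 16: no right child.
    Visit 39.
    At 39: go right to 30.
      30 is a leaf — visit 30.
  Visit 35.
  At 35: go right to 37.
    37 is a leaf — visit 37.
Visit 20.
At 20: go right to 6.
  At 6: no left child.
  Visit 6.
  At 6: go right to 10.
    At 10: go left to 7.
      7 is a leaf — visit 7.
    Visit 10.
    At 10: go right to 29.
      29 is a leaf — visit 29.
Full in-order sequence: 25, 12, 16, 39, 30, 35, 37, 20, 6, 7, 10, 29.

20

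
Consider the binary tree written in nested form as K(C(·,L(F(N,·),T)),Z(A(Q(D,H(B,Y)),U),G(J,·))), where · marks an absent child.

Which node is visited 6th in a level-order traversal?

Level-order visits nodes level by level from the root, left to right within each level.
Level 0: K
Level 1: C, Z
Level 2: L, A, G
Level 3: F, T, Q, U, J
Level 4: N, D, H
Level 5: B, Y
Full level-order sequence: K, C, Z, L, A, G, F, T, Q, U, J, N, D, H, B, Y.

G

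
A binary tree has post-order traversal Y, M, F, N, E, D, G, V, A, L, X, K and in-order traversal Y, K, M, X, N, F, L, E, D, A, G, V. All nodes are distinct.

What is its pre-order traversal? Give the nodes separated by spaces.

K Y X M L N F A D E V G

The last element of post-order is the root; it splits in-order into left and right subtrees.
Root K: left subtree has 1 node {Y}, right has 10 {M, X, N, F, L, E, D, A, G, V}.
  Root X: left subtree has 1 node {M}, right has 8 {N, F, L, E, D, A, G, V}.
    Root L: left subtree has 2 nodes {N, F}, right has 5 {E, D, A, G, V}.
      Root N: left subtree has 0 nodes { }, right has 1 {F}.
      Root A: left subtree has 2 nodes {E, D}, right has 2 {G, V}.
        Root D: left subtree has 1 node {E}, right has 0 { }.
        Root V: left subtree has 1 node {G}, right has 0 { }.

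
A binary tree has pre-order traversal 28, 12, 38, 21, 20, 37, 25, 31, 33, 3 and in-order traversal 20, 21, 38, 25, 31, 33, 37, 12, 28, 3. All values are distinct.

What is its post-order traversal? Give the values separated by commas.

20, 21, 33, 31, 25, 37, 38, 12, 3, 28

The first element of pre-order is the root; it splits in-order into left and right subtrees.
Root 28: left subtree has 8 nodes {20, 21, 38, 25, 31, 33, 37, 12}, right has 1 {3}.
  Root 12: left subtree has 7 nodes {20, 21, 38, 25, 31, 33, 37}, right has 0 { }.
    Root 38: left subtree has 2 nodes {20, 21}, right has 4 {25, 31, 33, 37}.
      Root 21: left subtree has 1 node {20}, right has 0 { }.
      Root 37: left subtree has 3 nodes {25, 31, 33}, right has 0 { }.
        Root 25: left subtree has 0 nodes { }, right has 2 {31, 33}.
          Root 31: left subtree has 0 nodes { }, right has 1 {33}.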